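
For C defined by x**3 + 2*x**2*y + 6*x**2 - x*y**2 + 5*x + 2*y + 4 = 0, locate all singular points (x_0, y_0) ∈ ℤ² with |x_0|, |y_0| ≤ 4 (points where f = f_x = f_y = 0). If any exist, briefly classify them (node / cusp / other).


Singular points: {(-1, -2)}; classification: node.

Compute partial derivatives:
  f_x = 3*x**2 + 4*x*y + 12*x - y**2 + 5.
  f_y = 2*x**2 - 2*x*y + 2.
Scan x_0 ∈ {−4, ..., 4}. For each x_0, f_y(x_0, y) is a polynomial in y; find its integer roots y ∈ {−4, ..., 4}, then test f_x and f at those candidates.
  x = -4: f_y(-4, y) = 8*y + 34; no integer root y with |y| ≤ 4.
  x = -3: f_y(-3, y) = 6*y + 20; no integer root y with |y| ≤ 4.
  x = -2: f_y(-2, y) = 4*y + 10; no integer root y with |y| ≤ 4.
  x = -1: f_y(-1, y) = 2*y + 4; vanishes at y ∈ {-2}. (-1, -2): f_x = 0, f = 0 — SINGULAR.
  x = 0: f_y(0, y) = 2; no integer root y with |y| ≤ 4.
  x = 1: f_y(1, y) = 4 - 2*y; vanishes at y ∈ {2}. (1, 2): f_x = 24 ≠ 0.
  x = 2: f_y(2, y) = 10 - 4*y; no integer root y with |y| ≤ 4.
  x = 3: f_y(3, y) = 20 - 6*y; no integer root y with |y| ≤ 4.
  x = 4: f_y(4, y) = 34 - 8*y; no integer root y with |y| ≤ 4.
Only singular point on the grid: (-1, -2).
Classify: substitute x = -1 + u, y = -2 + v and expand: f = u**3 + 2*u**2*v - u**2 - u*v**2 + v**2.
No constant or linear terms (consistent with a singular point). Quadratic part: -u**2 + v**2. Cubic part: u**3 + 2*u**2*v - u*v**2.
The quadratic part v**2 - u**2 = (v − u)(v + u) splits into two distinct linear factors, so there are two distinct tangent lines y − -2 = ±(x − -1) — this is a node (ordinary double point).
Classification: node.


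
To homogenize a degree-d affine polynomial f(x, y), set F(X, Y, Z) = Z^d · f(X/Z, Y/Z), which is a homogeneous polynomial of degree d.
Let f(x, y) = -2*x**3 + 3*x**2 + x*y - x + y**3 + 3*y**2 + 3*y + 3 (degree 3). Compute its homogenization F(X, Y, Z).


F(X, Y, Z) = -2*X**3 + 3*X**2*Z + X*Y*Z - X*Z**2 + Y**3 + 3*Y**2*Z + 3*Y*Z**2 + 3*Z**3

deg(f) = 3.
Substitute x = X/Z, y = Y/Z into f, then multiply by Z^3.
  monomial -2·x^3·y^0 ↦ -2·X^3·Y^0·Z^0.
  monomial 3·x^2·y^0 ↦ 3·X^2·Y^0·Z^1.
  monomial 1·x^1·y^1 ↦ 1·X^1·Y^1·Z^1.
  monomial -1·x^1·y^0 ↦ -1·X^1·Y^0·Z^2.
  monomial 1·x^0·y^3 ↦ 1·X^0·Y^3·Z^0.
  monomial 3·x^0·y^2 ↦ 3·X^0·Y^2·Z^1.
  monomial 3·x^0·y^1 ↦ 3·X^0·Y^1·Z^2.
  monomial 3·x^0·y^0 ↦ 3·X^0·Y^0·Z^3.
Collecting: F(X, Y, Z) = -2*X**3 + 3*X**2*Z + X*Y*Z - X*Z**2 + Y**3 + 3*Y**2*Z + 3*Y*Z**2 + 3*Z**3.


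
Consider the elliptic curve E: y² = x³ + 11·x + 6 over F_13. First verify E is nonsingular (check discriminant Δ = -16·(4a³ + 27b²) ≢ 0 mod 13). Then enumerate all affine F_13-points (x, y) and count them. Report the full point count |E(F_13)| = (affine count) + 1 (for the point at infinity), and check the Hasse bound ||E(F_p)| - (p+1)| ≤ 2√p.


Affine points = {(2, 6), (2, 7), (3, 1), (3, 12), (4, 6), (4, 7), (5, 2), (5, 11), (7, 6), (7, 7)}; affine count = 10; |E(F_13)| = 11.

Discriminant check: Δ ∝ 4a³ + 27b² = 4·11³ + 27·6² = 4·1331 + 27·36 ≡ 4 (mod 13). Nonzero ⇒ E is nonsingular.
For each x ∈ F_13, compute rhs = x³ + 11·x + 6 mod 13, then count y ∈ F_13 with y² ≡ rhs.
  x = 0: rhs = 6, matching y values: none (0 points).
  x = 1: rhs = 5, matching y values: none (0 points).
  x = 2: rhs = 10, matching y values: 6, 7 (2 points).
  x = 3: rhs = 1, matching y values: 1, 12 (2 points).
  x = 4: rhs = 10, matching y values: 6, 7 (2 points).
  x = 5: rhs = 4, matching y values: 2, 11 (2 points).
  x = 6: rhs = 2, matching y values: none (0 points).
  x = 7: rhs = 10, matching y values: 6, 7 (2 points).
  x = 8: rhs = 8, matching y values: none (0 points).
  x = 9: rhs = 2, matching y values: none (0 points).
  x = 10: rhs = 11, matching y values: none (0 points).
  x = 11: rhs = 2, matching y values: none (0 points).
  x = 12: rhs = 7, matching y values: none (0 points).
Total affine count: 10.
Full point count |E(F_13)| = 10 + 1 = 11.
Hasse bound: |11 − (13+1)| = |-3| = 3 ≤ 2√13 ≈ 7.2111 ✓.


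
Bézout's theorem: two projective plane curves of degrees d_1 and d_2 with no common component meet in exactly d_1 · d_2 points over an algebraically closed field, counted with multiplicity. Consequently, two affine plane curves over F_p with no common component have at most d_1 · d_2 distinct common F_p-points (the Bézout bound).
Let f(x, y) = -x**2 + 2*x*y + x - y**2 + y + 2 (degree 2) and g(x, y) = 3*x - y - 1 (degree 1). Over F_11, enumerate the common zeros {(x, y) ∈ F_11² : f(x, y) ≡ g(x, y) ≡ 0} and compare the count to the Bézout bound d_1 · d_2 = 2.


Common zeros: {(0, 10), (2, 5)}; count = 2; Bézout bound = 2.

deg(f) = 2, deg(g) = 1, so Bézout bound = 2.
Scan x ∈ F_11. For each x, list the y ∈ F_11 with f(x, y) ≡ 0 and those with g(x, y) ≡ 0 (mod 11); the common zeros in that column are the intersection.
  x = 0: f ≡ 0 at y ∈ {2, 10}; g ≡ 0 at y ∈ {10}; common: {10}.
  x = 1: f ≡ 0 at y ∈ ∅; g ≡ 0 at y ∈ {2}; common: ∅.
  x = 2: f ≡ 0 at y ∈ {0, 5}; g ≡ 0 at y ∈ {5}; common: {5}.
  x = 3: f ≡ 0 at y ∈ {9}; g ≡ 0 at y ∈ {8}; common: ∅.
  x = 4: f ≡ 0 at y ∈ ∅; g ≡ 0 at y ∈ {0}; common: ∅.
  x = 5: f ≡ 0 at y ∈ {2, 9}; g ≡ 0 at y ∈ {3}; common: ∅.
  x = 6: f ≡ 0 at y ∈ ∅; g ≡ 0 at y ∈ {6}; common: ∅.
  x = 7: f ≡ 0 at y ∈ ∅; g ≡ 0 at y ∈ {9}; common: ∅.
  x = 8: f ≡ 0 at y ∈ ∅; g ≡ 0 at y ∈ {1}; common: ∅.
  x = 9: f ≡ 0 at y ∈ {3, 5}; g ≡ 0 at y ∈ {4}; common: ∅.
  x = 10: f ≡ 0 at y ∈ {0, 10}; g ≡ 0 at y ∈ {7}; common: ∅.
Collecting: common zeros = {(0, 10), (2, 5)}, so the count is 2.
Comparison with the Bézout bound: 2 ≤ 2 = deg(f)·deg(g), as expected for curves with no common component (the bound is attained).


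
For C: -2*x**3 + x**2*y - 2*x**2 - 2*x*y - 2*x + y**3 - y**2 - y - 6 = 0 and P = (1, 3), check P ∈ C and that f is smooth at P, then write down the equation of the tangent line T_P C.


Tangent line at P: -12*x + 19*y - 45 = 0.

Step 1: f(1, 3) = 0, so P lies on C.
Step 2: partial derivatives
  f_x(x, y) = -6*x**2 + 2*x*y - 4*x - 2*y - 2, f_y(x, y) = x**2 - 2*x + 3*y**2 - 2*y - 1.
  f_x(P) = -12, f_y(P) = 19 (gradient nonzero, so P is smooth).
Step 3: tangent line at P: -12·(x − 1) + 19·(y − 3) = 0.
Expanding: -12*x + 19*y - 45 = 0.


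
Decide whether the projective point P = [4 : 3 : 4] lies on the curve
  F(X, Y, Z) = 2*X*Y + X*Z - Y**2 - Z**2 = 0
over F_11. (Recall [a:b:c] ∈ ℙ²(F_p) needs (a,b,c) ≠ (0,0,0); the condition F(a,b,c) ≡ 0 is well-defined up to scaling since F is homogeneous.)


F(4,3,4) ≡ 4 (mod 11); P is NOT on the curve.

Evaluate F(4, 3, 4) term-by-term (mod 11).
  2*X*Y ↦ 2·4·3·1 = 24
  X*Z ↦ 1·4·1·4 = 16
  -Y**2 ↦ -1·1·9·1 = -9
  -Z**2 ↦ -1·1·1·16 = -16
Sum: F(4, 3, 4) = (24) + (16) + (-9) + (-16) = 15.
Reducing mod 11: 15 ≡ 4 (mod 11).
Since F(a, b, c) ≡ 4 ≠ 0 (mod 11), P does NOT lie on the curve.


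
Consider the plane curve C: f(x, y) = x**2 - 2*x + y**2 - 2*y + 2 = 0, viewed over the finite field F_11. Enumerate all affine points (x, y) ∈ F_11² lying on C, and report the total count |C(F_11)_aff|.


Affine F_11-points: {(1, 1)}; count = 1.

For each of the 121 pairs (x, y) ∈ F_11², evaluate f(x, y) mod 11. Record the zeros.
  x = 0: [0↦2, 1↦1, 2↦2, 3↦5, 4↦10, 5↦6, 6↦4, 7↦4, 8↦6, 9↦10, 10↦5]  zeros at y ∈ ∅
  x = 1: [0↦1, 1↦0, 2↦1, 3↦4, 4↦9, 5↦5, 6↦3, 7↦3, 8↦5, 9↦9, 10↦4]  zeros at y ∈ {1}
  x = 2: [0↦2, 1↦1, 2↦2, 3↦5, 4↦10, 5↦6, 6↦4, 7↦4, 8↦6, 9↦10, 10↦5]  zeros at y ∈ ∅
  x = 3: [0↦5, 1↦4, 2↦5, 3↦8, 4↦2, 5↦9, 6↦7, 7↦7, 8↦9, 9↦2, 10↦8]  zeros at y ∈ ∅
  x = 4: [0↦10, 1↦9, 2↦10, 3↦2, 4↦7, 5↦3, 6↦1, 7↦1, 8↦3, 9↦7, 10↦2]  zeros at y ∈ ∅
  x = 5: [0↦6, 1↦5, 2↦6, 3↦9, 4↦3, 5↦10, 6↦8, 7↦8, 8↦10, 9↦3, 10↦9]  zeros at y ∈ ∅
  x = 6: [0↦4, 1↦3, 2↦4, 3↦7, 4↦1, 5↦8, 6↦6, 7↦6, 8↦8, 9↦1, 10↦7]  zeros at y ∈ ∅
  x = 7: [0↦4, 1↦3, 2↦4, 3↦7, 4↦1, 5↦8, 6↦6, 7↦6, 8↦8, 9↦1, 10↦7]  zeros at y ∈ ∅
  x = 8: [0↦6, 1↦5, 2↦6, 3↦9, 4↦3, 5↦10, 6↦8, 7↦8, 8↦10, 9↦3, 10↦9]  zeros at y ∈ ∅
  x = 9: [0↦10, 1↦9, 2↦10, 3↦2, 4↦7, 5↦3, 6↦1, 7↦1, 8↦3, 9↦7, 10↦2]  zeros at y ∈ ∅
  x = 10: [0↦5, 1↦4, 2↦5, 3↦8, 4↦2, 5↦9, 6↦7, 7↦7, 8↦9, 9↦2, 10↦8]  zeros at y ∈ ∅
Collecting zeros: affine points = {(1, 1)}.
Total count |C(F_11)_aff| = 1.


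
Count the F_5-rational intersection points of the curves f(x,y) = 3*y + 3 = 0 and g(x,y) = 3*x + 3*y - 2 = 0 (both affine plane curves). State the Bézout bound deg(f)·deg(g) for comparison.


Common zeros: {(0, 4)}; count = 1; Bézout bound = 1.

deg(f) = 1, deg(g) = 1, so Bézout bound = 1.
Scan x ∈ F_5. For each x, list the y ∈ F_5 with f(x, y) ≡ 0 and those with g(x, y) ≡ 0 (mod 5); the common zeros in that column are the intersection.
  x = 0: f ≡ 0 at y ∈ {4}; g ≡ 0 at y ∈ {4}; common: {4}.
  x = 1: f ≡ 0 at y ∈ {4}; g ≡ 0 at y ∈ {3}; common: ∅.
  x = 2: f ≡ 0 at y ∈ {4}; g ≡ 0 at y ∈ {2}; common: ∅.
  x = 3: f ≡ 0 at y ∈ {4}; g ≡ 0 at y ∈ {1}; common: ∅.
  x = 4: f ≡ 0 at y ∈ {4}; g ≡ 0 at y ∈ {0}; common: ∅.
Collecting: common zeros = {(0, 4)}, so the count is 1.
Comparison with the Bézout bound: 1 ≤ 1 = deg(f)·deg(g), as expected for curves with no common component (the bound is attained).


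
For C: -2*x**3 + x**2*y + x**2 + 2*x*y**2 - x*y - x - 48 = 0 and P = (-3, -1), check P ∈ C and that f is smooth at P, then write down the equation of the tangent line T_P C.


Tangent line at P: -52*x + 24*y - 132 = 0.

Step 1: f(-3, -1) = 0, so P lies on C.
Step 2: partial derivatives
  f_x(x, y) = -6*x**2 + 2*x*y + 2*x + 2*y**2 - y - 1, f_y(x, y) = x**2 + 4*x*y - x.
  f_x(P) = -52, f_y(P) = 24 (gradient nonzero, so P is smooth).
Step 3: tangent line at P: -52·(x − -3) + 24·(y − -1) = 0.
Expanding: -52*x + 24*y - 132 = 0.


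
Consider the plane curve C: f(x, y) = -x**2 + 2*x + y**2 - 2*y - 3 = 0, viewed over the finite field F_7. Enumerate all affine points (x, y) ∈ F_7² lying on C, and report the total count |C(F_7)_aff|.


Affine F_7-points: {(0, 3), (0, 6), (2, 3), (2, 6), (3, 1), (6, 1)}; count = 6.

For each of the 49 pairs (x, y) ∈ F_7², evaluate f(x, y) mod 7. Record the zeros.
  x = 0: [0↦4, 1↦3, 2↦4, 3↦0, 4↦5, 5↦5, 6↦0]  zeros at y ∈ {3, 6}
  x = 1: [0↦5, 1↦4, 2↦5, 3↦1, 4↦6, 5↦6, 6↦1]  zeros at y ∈ ∅
  x = 2: [0↦4, 1↦3, 2↦4, 3↦0, 4↦5, 5↦5, 6↦0]  zeros at y ∈ {3, 6}
  x = 3: [0↦1, 1↦0, 2↦1, 3↦4, 4↦2, 5↦2, 6↦4]  zeros at y ∈ {1}
  x = 4: [0↦3, 1↦2, 2↦3, 3↦6, 4↦4, 5↦4, 6↦6]  zeros at y ∈ ∅
  x = 5: [0↦3, 1↦2, 2↦3, 3↦6, 4↦4, 5↦4, 6↦6]  zeros at y ∈ ∅
  x = 6: [0↦1, 1↦0, 2↦1, 3↦4, 4↦2, 5↦2, 6↦4]  zeros at y ∈ {1}
Collecting zeros: affine points = {(0, 3), (0, 6), (2, 3), (2, 6), (3, 1), (6, 1)}.
Total count |C(F_7)_aff| = 6.


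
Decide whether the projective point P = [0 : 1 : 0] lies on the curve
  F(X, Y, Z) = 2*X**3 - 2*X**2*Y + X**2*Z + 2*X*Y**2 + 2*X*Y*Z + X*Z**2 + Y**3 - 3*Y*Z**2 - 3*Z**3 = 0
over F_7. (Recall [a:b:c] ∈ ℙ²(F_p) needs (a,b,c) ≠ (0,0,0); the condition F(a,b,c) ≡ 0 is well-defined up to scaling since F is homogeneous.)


F(0,1,0) ≡ 1 (mod 7); P is NOT on the curve.

Evaluate F(0, 1, 0) term-by-term (mod 7).
  2*X**3 ↦ 2·0·1·1 = 0
  -2*X**2*Y ↦ -2·0·1·1 = 0
  X**2*Z ↦ 1·0·1·0 = 0
  2*X*Y**2 ↦ 2·0·1·1 = 0
  2*X*Y*Z ↦ 2·0·1·0 = 0
  X*Z**2 ↦ 1·0·1·0 = 0
  Y**3 ↦ 1·1·1·1 = 1
  -3*Y*Z**2 ↦ -3·1·1·0 = 0
  -3*Z**3 ↦ -3·1·1·0 = 0
Sum: F(0, 1, 0) = (0) + (0) + (0) + (0) + (0) + (0) + (1) + (0) + (0) = 1.
Reducing mod 7: 1 ≡ 1 (mod 7).
Since F(a, b, c) ≡ 1 ≠ 0 (mod 7), P does NOT lie on the curve.


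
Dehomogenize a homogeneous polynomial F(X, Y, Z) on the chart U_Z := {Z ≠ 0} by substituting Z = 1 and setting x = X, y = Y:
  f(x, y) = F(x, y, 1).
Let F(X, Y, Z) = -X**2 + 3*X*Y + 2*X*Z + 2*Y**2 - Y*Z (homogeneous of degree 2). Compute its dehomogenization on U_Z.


f(x, y) = -x**2 + 3*x*y + 2*x + 2*y**2 - y

On U_Z we set Z = 1. Each monomial c·X^i·Y^j·Z^k in F becomes c·x^i·y^j·1^k = c·x^i·y^j.
Substituting Z = 1: F(X, Y, 1) = -x**2 + 3*x*y + 2*x + 2*y**2 - y.
Note: deg(f) ≤ deg(F) = 2; strict inequality happens when F is divisible by Z (lost terms).


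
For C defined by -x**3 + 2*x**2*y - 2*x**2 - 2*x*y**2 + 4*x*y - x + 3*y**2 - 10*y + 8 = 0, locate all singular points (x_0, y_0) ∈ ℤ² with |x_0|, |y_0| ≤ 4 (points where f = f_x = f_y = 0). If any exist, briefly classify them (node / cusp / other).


Singular points: {(1, 2)}; classification: node.

Compute partial derivatives:
  f_x = -3*x**2 + 4*x*y - 4*x - 2*y**2 + 4*y - 1.
  f_y = 2*x**2 - 4*x*y + 4*x + 6*y - 10.
Scan x_0 ∈ {−4, ..., 4}. For each x_0, f_y(x_0, y) is a polynomial in y; find its integer roots y ∈ {−4, ..., 4}, then test f_x and f at those candidates.
  x = -4: f_y(-4, y) = 22*y + 6; no integer root y with |y| ≤ 4.
  x = -3: f_y(-3, y) = 18*y - 4; no integer root y with |y| ≤ 4.
  x = -2: f_y(-2, y) = 14*y - 10; no integer root y with |y| ≤ 4.
  x = -1: f_y(-1, y) = 10*y - 12; no integer root y with |y| ≤ 4.
  x = 0: f_y(0, y) = 6*y - 10; no integer root y with |y| ≤ 4.
  x = 1: f_y(1, y) = 2*y - 4; vanishes at y ∈ {2}. (1, 2): f_x = 0, f = 0 — SINGULAR.
  x = 2: f_y(2, y) = 6 - 2*y; vanishes at y ∈ {3}. (2, 3): f_x = -3 ≠ 0.
  x = 3: f_y(3, y) = 20 - 6*y; no integer root y with |y| ≤ 4.
  x = 4: f_y(4, y) = 38 - 10*y; no integer root y with |y| ≤ 4.
Only singular point on the grid: (1, 2).
Classify: substitute x = 1 + u, y = 2 + v and expand: f = -u**3 + 2*u**2*v - u**2 - 2*u*v**2 + v**2.
No constant or linear terms (consistent with a singular point). Quadratic part: -u**2 + v**2. Cubic part: -u**3 + 2*u**2*v - 2*u*v**2.
The quadratic part v**2 - u**2 = (v − u)(v + u) splits into two distinct linear factors, so there are two distinct tangent lines y − 2 = ±(x − 1) — this is a node (ordinary double point).
Classification: node.


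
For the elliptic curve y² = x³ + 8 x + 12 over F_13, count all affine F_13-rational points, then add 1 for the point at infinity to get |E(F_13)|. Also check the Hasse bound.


Affine points = {(0, 5), (0, 8), (2, 6), (2, 7), (4, 2), (4, 11), (6, 4), (6, 9), (8, 4), (8, 9), (10, 0), (11, 1), (11, 12), (12, 4), (12, 9)}; affine count = 15; |E(F_13)| = 16.

Discriminant check: Δ ∝ 4a³ + 27b² = 4·8³ + 27·12² = 4·512 + 27·144 ≡ 8 (mod 13). Nonzero ⇒ E is nonsingular.
For each x ∈ F_13, compute rhs = x³ + 8·x + 12 mod 13, then count y ∈ F_13 with y² ≡ rhs.
  x = 0: rhs = 12, matching y values: 5, 8 (2 points).
  x = 1: rhs = 8, matching y values: none (0 points).
  x = 2: rhs = 10, matching y values: 6, 7 (2 points).
  x = 3: rhs = 11, matching y values: none (0 points).
  x = 4: rhs = 4, matching y values: 2, 11 (2 points).
  x = 5: rhs = 8, matching y values: none (0 points).
  x = 6: rhs = 3, matching y values: 4, 9 (2 points).
  x = 7: rhs = 8, matching y values: none (0 points).
  x = 8: rhs = 3, matching y values: 4, 9 (2 points).
  x = 9: rhs = 7, matching y values: none (0 points).
  x = 10: rhs = 0, matching y values: 0 (1 points).
  x = 11: rhs = 1, matching y values: 1, 12 (2 points).
  x = 12: rhs = 3, matching y values: 4, 9 (2 points).
Total affine count: 15.
Full point count |E(F_13)| = 15 + 1 = 16.
Hasse bound: |16 − (13+1)| = |2| = 2 ≤ 2√13 ≈ 7.2111 ✓.


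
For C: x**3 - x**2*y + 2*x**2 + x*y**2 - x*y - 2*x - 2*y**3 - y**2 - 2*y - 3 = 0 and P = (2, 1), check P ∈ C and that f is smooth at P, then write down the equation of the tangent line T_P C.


Tangent line at P: 14*x - 12*y - 16 = 0.

Step 1: f(2, 1) = 0, so P lies on C.
Step 2: partial derivatives
  f_x(x, y) = 3*x**2 - 2*x*y + 4*x + y**2 - y - 2, f_y(x, y) = -x**2 + 2*x*y - x - 6*y**2 - 2*y - 2.
  f_x(P) = 14, f_y(P) = -12 (gradient nonzero, so P is smooth).
Step 3: tangent line at P: 14·(x − 2) + -12·(y − 1) = 0.
Expanding: 14*x - 12*y - 16 = 0.


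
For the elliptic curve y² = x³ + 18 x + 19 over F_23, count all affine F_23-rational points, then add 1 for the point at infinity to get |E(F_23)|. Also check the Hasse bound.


Affine points = {(3, 10), (3, 13), (5, 2), (5, 21), (8, 10), (8, 13), (9, 6), (9, 17), (10, 7), (10, 16), (12, 10), (12, 13), (13, 9), (13, 14), (14, 5), (14, 18), (22, 0)}; affine count = 17; |E(F_23)| = 18.

Discriminant check: Δ ∝ 4a³ + 27b² = 4·18³ + 27·19² = 4·5832 + 27·361 ≡ 1 (mod 23). Nonzero ⇒ E is nonsingular.
For each x ∈ F_23, compute rhs = x³ + 18·x + 19 mod 23, then count y ∈ F_23 with y² ≡ rhs.
  x = 0: rhs = 19, matching y values: none (0 points).
  x = 1: rhs = 15, matching y values: none (0 points).
  x = 2: rhs = 17, matching y values: none (0 points).
  x = 3: rhs = 8, matching y values: 10, 13 (2 points).
  x = 4: rhs = 17, matching y values: none (0 points).
  x = 5: rhs = 4, matching y values: 2, 21 (2 points).
  x = 6: rhs = 21, matching y values: none (0 points).
  x = 7: rhs = 5, matching y values: none (0 points).
  x = 8: rhs = 8, matching y values: 10, 13 (2 points).
  x = 9: rhs = 13, matching y values: 6, 17 (2 points).
  x = 10: rhs = 3, matching y values: 7, 16 (2 points).
  x = 11: rhs = 7, matching y values: none (0 points).
  x = 12: rhs = 8, matching y values: 10, 13 (2 points).
  x = 13: rhs = 12, matching y values: 9, 14 (2 points).
  x = 14: rhs = 2, matching y values: 5, 18 (2 points).
  x = 15: rhs = 7, matching y values: none (0 points).
  x = 16: rhs = 10, matching y values: none (0 points).
  x = 17: rhs = 17, matching y values: none (0 points).
  x = 18: rhs = 11, matching y values: none (0 points).
  x = 19: rhs = 21, matching y values: none (0 points).
  x = 20: rhs = 7, matching y values: none (0 points).
  x = 21: rhs = 21, matching y values: none (0 points).
  x = 22: rhs = 0, matching y values: 0 (1 points).
Total affine count: 17.
Full point count |E(F_23)| = 17 + 1 = 18.
Hasse bound: |18 − (23+1)| = |-6| = 6 ≤ 2√23 ≈ 9.5917 ✓.


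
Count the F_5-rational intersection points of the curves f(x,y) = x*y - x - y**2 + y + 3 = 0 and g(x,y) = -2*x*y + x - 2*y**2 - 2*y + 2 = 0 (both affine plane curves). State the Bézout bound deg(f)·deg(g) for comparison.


Common zeros: {(3, 0)}; count = 1; Bézout bound = 4.

deg(f) = 2, deg(g) = 2, so Bézout bound = 4.
Scan x ∈ F_5. For each x, list the y ∈ F_5 with f(x, y) ≡ 0 and those with g(x, y) ≡ 0 (mod 5); the common zeros in that column are the intersection.
  x = 0: f ≡ 0 at y ∈ ∅; g ≡ 0 at y ∈ {2}; common: ∅.
  x = 1: f ≡ 0 at y ∈ ∅; g ≡ 0 at y ∈ {4}; common: ∅.
  x = 2: f ≡ 0 at y ∈ ∅; g ≡ 0 at y ∈ ∅; common: ∅.
  x = 3: f ≡ 0 at y ∈ {0, 4}; g ≡ 0 at y ∈ {0, 1}; common: {0}.
  x = 4: f ≡ 0 at y ∈ {2, 3}; g ≡ 0 at y ∈ ∅; common: ∅.
Collecting: common zeros = {(3, 0)}, so the count is 1.
Comparison with the Bézout bound: 1 ≤ 4 = deg(f)·deg(g), as expected for curves with no common component (the affine F_5-count falls short of the bound because intersections may lie at infinity, over extension fields, or carry multiplicity).


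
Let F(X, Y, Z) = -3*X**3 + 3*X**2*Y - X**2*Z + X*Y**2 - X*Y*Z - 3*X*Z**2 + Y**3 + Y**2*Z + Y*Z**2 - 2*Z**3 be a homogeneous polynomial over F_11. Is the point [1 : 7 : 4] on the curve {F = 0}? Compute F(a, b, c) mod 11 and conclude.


F(1,7,4) ≡ 4 (mod 11); P is NOT on the curve.

Evaluate F(1, 7, 4) term-by-term (mod 11).
  -3*X**3 ↦ -3·1·1·1 = -3
  3*X**2*Y ↦ 3·1·7·1 = 21
  -X**2*Z ↦ -1·1·1·4 = -4
  X*Y**2 ↦ 1·1·49·1 = 49
  -X*Y*Z ↦ -1·1·7·4 = -28
  -3*X*Z**2 ↦ -3·1·1·16 = -48
  Y**3 ↦ 1·1·343·1 = 343
  Y**2*Z ↦ 1·1·49·4 = 196
  Y*Z**2 ↦ 1·1·7·16 = 112
  -2*Z**3 ↦ -2·1·1·64 = -128
Sum: F(1, 7, 4) = (-3) + (21) + (-4) + (49) + (-28) + (-48) + (343) + (196) + (112) + (-128) = 510.
Reducing mod 11: 510 ≡ 4 (mod 11).
Since F(a, b, c) ≡ 4 ≠ 0 (mod 11), P does NOT lie on the curve.


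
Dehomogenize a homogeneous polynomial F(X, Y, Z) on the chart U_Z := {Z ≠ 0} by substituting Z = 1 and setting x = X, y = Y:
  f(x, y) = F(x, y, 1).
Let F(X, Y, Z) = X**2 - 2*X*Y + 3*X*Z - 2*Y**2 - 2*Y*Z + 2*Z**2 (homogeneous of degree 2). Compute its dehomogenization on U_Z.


f(x, y) = x**2 - 2*x*y + 3*x - 2*y**2 - 2*y + 2

On U_Z we set Z = 1. Each monomial c·X^i·Y^j·Z^k in F becomes c·x^i·y^j·1^k = c·x^i·y^j.
Substituting Z = 1: F(X, Y, 1) = x**2 - 2*x*y + 3*x - 2*y**2 - 2*y + 2.
Note: deg(f) ≤ deg(F) = 2; strict inequality happens when F is divisible by Z (lost terms).


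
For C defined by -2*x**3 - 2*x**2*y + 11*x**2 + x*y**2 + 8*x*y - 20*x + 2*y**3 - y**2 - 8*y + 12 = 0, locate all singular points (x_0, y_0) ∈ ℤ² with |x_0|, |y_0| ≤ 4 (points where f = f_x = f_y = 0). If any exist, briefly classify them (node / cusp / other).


Singular points: {(2, 0)}; classification: node.

Compute partial derivatives:
  f_x = -6*x**2 - 4*x*y + 22*x + y**2 + 8*y - 20.
  f_y = -2*x**2 + 2*x*y + 8*x + 6*y**2 - 2*y - 8.
Scan x_0 ∈ {−4, ..., 4}. For each x_0, f_y(x_0, y) is a polynomial in y; find its integer roots y ∈ {−4, ..., 4}, then test f_x and f at those candidates.
  x = -4: f_y(-4, y) = 6*y**2 - 10*y - 72; no integer root y with |y| ≤ 4.
  x = -3: f_y(-3, y) = 6*y**2 - 8*y - 50; no integer root y with |y| ≤ 4.
  x = -2: f_y(-2, y) = 6*y**2 - 6*y - 32; no integer root y with |y| ≤ 4.
  x = -1: f_y(-1, y) = 6*y**2 - 4*y - 18; no integer root y with |y| ≤ 4.
  x = 0: f_y(0, y) = 6*y**2 - 2*y - 8; vanishes at y ∈ {-1}. (0, -1): f_x = -27 ≠ 0.
  x = 1: f_y(1, y) = 6*y**2 - 2; no integer root y with |y| ≤ 4.
  x = 2: f_y(2, y) = 6*y**2 + 2*y; vanishes at y ∈ {0}. (2, 0): f_x = 0, f = 0 — SINGULAR.
  x = 3: f_y(3, y) = 6*y**2 + 4*y - 2; vanishes at y ∈ {-1}. (3, -1): f_x = -3 ≠ 0.
  x = 4: f_y(4, y) = 6*y**2 + 6*y - 8; no integer root y with |y| ≤ 4.
Only singular point on the grid: (2, 0).
Classify: substitute x = 2 + u, y = 0 + v and expand: f = -2*u**3 - 2*u**2*v - u**2 + u*v**2 + 2*v**3 + v**2.
No constant or linear terms (consistent with a singular point). Quadratic part: -u**2 + v**2. Cubic part: -2*u**3 - 2*u**2*v + u*v**2 + 2*v**3.
The quadratic part v**2 - u**2 = (v − u)(v + u) splits into two distinct linear factors, so there are two distinct tangent lines y − 0 = ±(x − 2) — this is a node (ordinary double point).
Classification: node.


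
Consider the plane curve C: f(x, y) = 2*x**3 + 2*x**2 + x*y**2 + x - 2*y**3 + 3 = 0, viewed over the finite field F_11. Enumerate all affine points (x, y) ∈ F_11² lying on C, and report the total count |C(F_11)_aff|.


Affine F_11-points: {(0, 6), (1, 10), (2, 10), (4, 6), (5, 0), (5, 8), (6, 1), (6, 6), (6, 7), (7, 3), (7, 7), (7, 10), (8, 7), (9, 1)}; count = 14.

For each of the 121 pairs (x, y) ∈ F_11², evaluate f(x, y) mod 11. Record the zeros.
  x = 0: [0↦3, 1↦1, 2↦9, 3↦4, 4↦7, 5↦6, 6↦0, 7↦10, 8↦2, 9↦8, 10↦5]  zeros at y ∈ {6}
  x = 1: [0↦8, 1↦7, 2↦7, 3↦7, 4↦6, 5↦3, 6↦8, 7↦9, 8↦5, 9↦6, 10↦0]  zeros at y ∈ {10}
  x = 2: [0↦7, 1↦7, 2↦10, 3↦4, 4↦10, 5↦5, 6↦10, 7↦2, 8↦2, 9↦9, 10↦0]  zeros at y ∈ {10}
  x = 3: [0↦1, 1↦2, 2↦8, 3↦7, 4↦9, 5↦2, 6↦7, 7↦1, 8↦5, 9↦7, 10↦6]  zeros at y ∈ ∅
  x = 4: [0↦2, 1↦4, 2↦2, 3↦6, 4↦4, 5↦6, 6↦0, 7↦7, 8↦4, 9↦1, 10↦8]  zeros at y ∈ {6}
  x = 5: [0↦0, 1↦3, 2↦4, 3↦2, 4↦7, 5↦7, 6↦1, 7↦10, 8↦0, 9↦3, 10↦7]  zeros at y ∈ {0, 8}
  x = 6: [0↦7, 1↦0, 2↦4, 3↦7, 4↦8, 5↦6, 6↦0, 7↦0, 8↦5, 9↦3, 10↦4]  zeros at y ∈ {1, 6, 7}
  x = 7: [0↦2, 1↦7, 2↦3, 3↦0, 4↦8, 5↦4, 6↦9, 7↦0, 8↦9, 9↦2, 10↦0]  zeros at y ∈ {3, 7, 10}
  x = 8: [0↦8, 1↦3, 2↦2, 3↦4, 4↦8, 5↦2, 6↦7, 7↦0, 8↦2, 9↦1, 10↦7]  zeros at y ∈ {7}
  x = 9: [0↦4, 1↦0, 2↦2, 3↦9, 4↦9, 5↦1, 6↦6, 7↦1, 8↦7, 9↦1, 10↦4]  zeros at y ∈ {1}
  x = 10: [0↦2, 1↦10, 2↦4, 3↦5, 4↦1, 5↦2, 6↦7, 7↦4, 8↦3, 9↦3, 10↦3]  zeros at y ∈ ∅
Collecting zeros: affine points = {(0, 6), (1, 10), (2, 10), (4, 6), (5, 0), (5, 8), (6, 1), (6, 6), (6, 7), (7, 3), (7, 7), (7, 10), (8, 7), (9, 1)}.
Total count |C(F_11)_aff| = 14.


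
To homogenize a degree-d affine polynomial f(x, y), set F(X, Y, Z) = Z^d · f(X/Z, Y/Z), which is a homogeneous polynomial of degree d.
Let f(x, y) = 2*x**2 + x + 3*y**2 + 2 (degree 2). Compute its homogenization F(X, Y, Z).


F(X, Y, Z) = 2*X**2 + X*Z + 3*Y**2 + 2*Z**2

deg(f) = 2.
Substitute x = X/Z, y = Y/Z into f, then multiply by Z^2.
  monomial 2·x^2·y^0 ↦ 2·X^2·Y^0·Z^0.
  monomial 1·x^1·y^0 ↦ 1·X^1·Y^0·Z^1.
  monomial 3·x^0·y^2 ↦ 3·X^0·Y^2·Z^0.
  monomial 2·x^0·y^0 ↦ 2·X^0·Y^0·Z^2.
Collecting: F(X, Y, Z) = 2*X**2 + X*Z + 3*Y**2 + 2*Z**2.


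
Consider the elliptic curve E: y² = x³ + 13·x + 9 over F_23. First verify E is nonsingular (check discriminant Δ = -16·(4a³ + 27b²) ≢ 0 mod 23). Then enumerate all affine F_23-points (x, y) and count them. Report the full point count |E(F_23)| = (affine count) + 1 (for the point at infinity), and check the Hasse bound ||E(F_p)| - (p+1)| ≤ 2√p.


Affine points = {(0, 3), (0, 20), (1, 0), (3, 11), (3, 12), (6, 2), (6, 21), (7, 11), (7, 12), (8, 2), (8, 21), (9, 2), (9, 21), (10, 9), (10, 14), (13, 11), (13, 12), (16, 9), (16, 14), (18, 7), (18, 16), (19, 10), (19, 13), (20, 9), (20, 14), (22, 8), (22, 15)}; affine count = 27; |E(F_23)| = 28.

Discriminant check: Δ ∝ 4a³ + 27b² = 4·13³ + 27·9² = 4·2197 + 27·81 ≡ 4 (mod 23). Nonzero ⇒ E is nonsingular.
For each x ∈ F_23, compute rhs = x³ + 13·x + 9 mod 23, then count y ∈ F_23 with y² ≡ rhs.
  x = 0: rhs = 9, matching y values: 3, 20 (2 points).
  x = 1: rhs = 0, matching y values: 0 (1 points).
  x = 2: rhs = 20, matching y values: none (0 points).
  x = 3: rhs = 6, matching y values: 11, 12 (2 points).
  x = 4: rhs = 10, matching y values: none (0 points).
  x = 5: rhs = 15, matching y values: none (0 points).
  x = 6: rhs = 4, matching y values: 2, 21 (2 points).
  x = 7: rhs = 6, matching y values: 11, 12 (2 points).
  x = 8: rhs = 4, matching y values: 2, 21 (2 points).
  x = 9: rhs = 4, matching y values: 2, 21 (2 points).
  x = 10: rhs = 12, matching y values: 9, 14 (2 points).
  x = 11: rhs = 11, matching y values: none (0 points).
  x = 12: rhs = 7, matching y values: none (0 points).
  x = 13: rhs = 6, matching y values: 11, 12 (2 points).
  x = 14: rhs = 14, matching y values: none (0 points).
  x = 15: rhs = 14, matching y values: none (0 points).
  x = 16: rhs = 12, matching y values: 9, 14 (2 points).
  x = 17: rhs = 14, matching y values: none (0 points).
  x = 18: rhs = 3, matching y values: 7, 16 (2 points).
  x = 19: rhs = 8, matching y values: 10, 13 (2 points).
  x = 20: rhs = 12, matching y values: 9, 14 (2 points).
  x = 21: rhs = 21, matching y values: none (0 points).
  x = 22: rhs = 18, matching y values: 8, 15 (2 points).
Total affine count: 27.
Full point count |E(F_23)| = 27 + 1 = 28.
Hasse bound: |28 − (23+1)| = |4| = 4 ≤ 2√23 ≈ 9.5917 ✓.


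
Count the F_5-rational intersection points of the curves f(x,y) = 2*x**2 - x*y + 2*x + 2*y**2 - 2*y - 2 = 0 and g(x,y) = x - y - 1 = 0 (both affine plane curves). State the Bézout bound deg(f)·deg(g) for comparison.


Common zeros: {(3, 2)}; count = 1; Bézout bound = 2.

deg(f) = 2, deg(g) = 1, so Bézout bound = 2.
Scan x ∈ F_5. For each x, list the y ∈ F_5 with f(x, y) ≡ 0 and those with g(x, y) ≡ 0 (mod 5); the common zeros in that column are the intersection.
  x = 0: f ≡ 0 at y ∈ {3}; g ≡ 0 at y ∈ {4}; common: ∅.
  x = 1: f ≡ 0 at y ∈ ∅; g ≡ 0 at y ∈ {0}; common: ∅.
  x = 2: f ≡ 0 at y ∈ {0, 2}; g ≡ 0 at y ∈ {1}; common: ∅.
  x = 3: f ≡ 0 at y ∈ {2, 3}; g ≡ 0 at y ∈ {2}; common: {2}.
  x = 4: f ≡ 0 at y ∈ ∅; g ≡ 0 at y ∈ {3}; common: ∅.
Collecting: common zeros = {(3, 2)}, so the count is 1.
Comparison with the Bézout bound: 1 ≤ 2 = deg(f)·deg(g), as expected for curves with no common component (the affine F_5-count falls short of the bound because intersections may lie at infinity, over extension fields, or carry multiplicity).


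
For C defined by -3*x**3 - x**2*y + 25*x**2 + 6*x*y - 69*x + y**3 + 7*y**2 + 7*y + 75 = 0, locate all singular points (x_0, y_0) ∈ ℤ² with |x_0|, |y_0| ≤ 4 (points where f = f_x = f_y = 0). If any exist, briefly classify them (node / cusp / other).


Singular points: {(3, -2)}; classification: cusp.

Compute partial derivatives:
  f_x = -9*x**2 - 2*x*y + 50*x + 6*y - 69.
  f_y = -x**2 + 6*x + 3*y**2 + 14*y + 7.
Scan x_0 ∈ {−4, ..., 4}. For each x_0, f_y(x_0, y) is a polynomial in y; find its integer roots y ∈ {−4, ..., 4}, then test f_x and f at those candidates.
  x = -4: f_y(-4, y) = 3*y**2 + 14*y - 33; no integer root y with |y| ≤ 4.
  x = -3: f_y(-3, y) = 3*y**2 + 14*y - 20; no integer root y with |y| ≤ 4.
  x = -2: f_y(-2, y) = 3*y**2 + 14*y - 9; no integer root y with |y| ≤ 4.
  x = -1: f_y(-1, y) = 3*y**2 + 14*y; vanishes at y ∈ {0}. (-1, 0): f_x = -128 ≠ 0.
  x = 0: f_y(0, y) = 3*y**2 + 14*y + 7; no integer root y with |y| ≤ 4.
  x = 1: f_y(1, y) = 3*y**2 + 14*y + 12; no integer root y with |y| ≤ 4.
  x = 2: f_y(2, y) = 3*y**2 + 14*y + 15; vanishes at y ∈ {-3}. (2, -3): f_x = -11 ≠ 0.
  x = 3: f_y(3, y) = 3*y**2 + 14*y + 16; vanishes at y ∈ {-2}. (3, -2): f_x = 0, f = 0 — SINGULAR.
  x = 4: f_y(4, y) = 3*y**2 + 14*y + 15; vanishes at y ∈ {-3}. (4, -3): f_x = -7 ≠ 0.
Only singular point on the grid: (3, -2).
Classify: substitute x = 3 + u, y = -2 + v and expand: f = -3*u**3 - u**2*v + v**3 + v**2.
No constant or linear terms (consistent with a singular point). Quadratic part: v**2. Cubic part: -3*u**3 - u**2*v + v**3.
The quadratic part v**2 is a perfect square, so there is a single (double) tangent line v = 0, i.e. y = -2. Restricting the cubic part to that line (v = 0) leaves -3*u**3 ≠ 0, so f is not divisible by v and the branch is v² ≈ 3*u**3 to lowest order — this is a cusp.
Classification: cusp.


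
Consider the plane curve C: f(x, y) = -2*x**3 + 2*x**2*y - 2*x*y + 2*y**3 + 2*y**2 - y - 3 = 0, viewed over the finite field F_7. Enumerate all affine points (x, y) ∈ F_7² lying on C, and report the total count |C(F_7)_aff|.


Affine F_7-points: {(0, 1), (3, 1), (3, 4), (4, 6), (5, 1), (5, 4)}; count = 6.

For each of the 49 pairs (x, y) ∈ F_7², evaluate f(x, y) mod 7. Record the zeros.
  x = 0: [0↦4, 1↦0, 2↦5, 3↦3, 4↦6, 5↦5, 6↦5]  zeros at y ∈ {1}
  x = 1: [0↦2, 1↦5, 2↦3, 3↦1, 4↦4, 5↦3, 6↦3]  zeros at y ∈ ∅
  x = 2: [0↦2, 1↦2, 2↦4, 3↦6, 4↦6, 5↦2, 6↦6]  zeros at y ∈ ∅
  x = 3: [0↦6, 1↦0, 2↦3, 3↦6, 4↦0, 5↦4, 6↦2]  zeros at y ∈ {1, 4}
  x = 4: [0↦2, 1↦1, 2↦2, 3↦3, 4↦2, 5↦4, 6↦0]  zeros at y ∈ {6}
  x = 5: [0↦6, 1↦0, 2↦3, 3↦6, 4↦0, 5↦4, 6↦2]  zeros at y ∈ {1, 4}
  x = 6: [0↦6, 1↦6, 2↦1, 3↦3, 4↦3, 5↦6, 6↦3]  zeros at y ∈ ∅
Collecting zeros: affine points = {(0, 1), (3, 1), (3, 4), (4, 6), (5, 1), (5, 4)}.
Total count |C(F_7)_aff| = 6.


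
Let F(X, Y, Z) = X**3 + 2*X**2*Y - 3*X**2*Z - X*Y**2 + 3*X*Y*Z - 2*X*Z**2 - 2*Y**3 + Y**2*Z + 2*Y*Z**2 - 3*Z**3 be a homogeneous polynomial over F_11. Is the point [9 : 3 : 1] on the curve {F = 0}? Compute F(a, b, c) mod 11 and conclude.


F(9,3,1) ≡ 10 (mod 11); P is NOT on the curve.

Evaluate F(9, 3, 1) term-by-term (mod 11).
  X**3 ↦ 1·729·1·1 = 729
  2*X**2*Y ↦ 2·81·3·1 = 486
  -3*X**2*Z ↦ -3·81·1·1 = -243
  -X*Y**2 ↦ -1·9·9·1 = -81
  3*X*Y*Z ↦ 3·9·3·1 = 81
  -2*X*Z**2 ↦ -2·9·1·1 = -18
  -2*Y**3 ↦ -2·1·27·1 = -54
  Y**2*Z ↦ 1·1·9·1 = 9
  2*Y*Z**2 ↦ 2·1·3·1 = 6
  -3*Z**3 ↦ -3·1·1·1 = -3
Sum: F(9, 3, 1) = (729) + (486) + (-243) + (-81) + (81) + (-18) + (-54) + (9) + (6) + (-3) = 912.
Reducing mod 11: 912 ≡ 10 (mod 11).
Since F(a, b, c) ≡ 10 ≠ 0 (mod 11), P does NOT lie on the curve.


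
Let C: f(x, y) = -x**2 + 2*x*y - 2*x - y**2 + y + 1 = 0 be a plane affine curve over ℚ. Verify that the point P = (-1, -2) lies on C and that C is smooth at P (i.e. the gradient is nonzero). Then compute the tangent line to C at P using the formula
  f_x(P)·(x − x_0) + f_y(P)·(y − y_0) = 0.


Tangent line at P: -4*x + 3*y + 2 = 0.

Step 1: f(-1, -2) = 0, so P lies on C.
Step 2: partial derivatives
  f_x(x, y) = -2*x + 2*y - 2, f_y(x, y) = 2*x - 2*y + 1.
  f_x(P) = -4, f_y(P) = 3 (gradient nonzero, so P is smooth).
Step 3: tangent line at P: -4·(x − -1) + 3·(y − -2) = 0.
Expanding: -4*x + 3*y + 2 = 0.


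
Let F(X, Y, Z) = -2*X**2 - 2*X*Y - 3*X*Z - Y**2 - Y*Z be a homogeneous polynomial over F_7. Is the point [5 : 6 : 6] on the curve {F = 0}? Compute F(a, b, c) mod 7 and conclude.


F(5,6,6) ≡ 1 (mod 7); P is NOT on the curve.

Evaluate F(5, 6, 6) term-by-term (mod 7).
  -2*X**2 ↦ -2·25·1·1 = -50
  -2*X*Y ↦ -2·5·6·1 = -60
  -3*X*Z ↦ -3·5·1·6 = -90
  -Y**2 ↦ -1·1·36·1 = -36
  -Y*Z ↦ -1·1·6·6 = -36
Sum: F(5, 6, 6) = (-50) + (-60) + (-90) + (-36) + (-36) = -272.
Reducing mod 7: -272 ≡ 1 (mod 7).
Since F(a, b, c) ≡ 1 ≠ 0 (mod 7), P does NOT lie on the curve.


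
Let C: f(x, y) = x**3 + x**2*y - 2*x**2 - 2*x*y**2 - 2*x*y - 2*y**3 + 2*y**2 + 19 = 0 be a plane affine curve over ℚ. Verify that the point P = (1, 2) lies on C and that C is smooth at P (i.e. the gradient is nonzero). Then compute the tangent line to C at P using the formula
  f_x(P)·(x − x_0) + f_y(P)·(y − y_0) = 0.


Tangent line at P: -9*x - 25*y + 59 = 0.

Step 1: f(1, 2) = 0, so P lies on C.
Step 2: partial derivatives
  f_x(x, y) = 3*x**2 + 2*x*y - 4*x - 2*y**2 - 2*y, f_y(x, y) = x**2 - 4*x*y - 2*x - 6*y**2 + 4*y.
  f_x(P) = -9, f_y(P) = -25 (gradient nonzero, so P is smooth).
Step 3: tangent line at P: -9·(x − 1) + -25·(y − 2) = 0.
Expanding: -9*x - 25*y + 59 = 0.


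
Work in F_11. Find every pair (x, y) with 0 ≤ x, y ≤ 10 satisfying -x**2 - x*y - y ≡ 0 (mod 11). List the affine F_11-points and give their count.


Affine F_11-points: {(0, 0), (1, 5), (2, 6), (3, 6), (4, 10), (5, 5), (6, 9), (7, 9), (8, 10), (9, 4)}; count = 10.

For each of the 121 pairs (x, y) ∈ F_11², evaluate f(x, y) mod 11. Record the zeros.
  x = 0: [0↦0, 1↦10, 2↦9, 3↦8, 4↦7, 5↦6, 6↦5, 7↦4, 8↦3, 9↦2, 10↦1]  zeros at y ∈ {0}
  x = 1: [0↦10, 1↦8, 2↦6, 3↦4, 4↦2, 5↦0, 6↦9, 7↦7, 8↦5, 9↦3, 10↦1]  zeros at y ∈ {5}
  x = 2: [0↦7, 1↦4, 2↦1, 3↦9, 4↦6, 5↦3, 6↦0, 7↦8, 8↦5, 9↦2, 10↦10]  zeros at y ∈ {6}
  x = 3: [0↦2, 1↦9, 2↦5, 3↦1, 4↦8, 5↦4, 6↦0, 7↦7, 8↦3, 9↦10, 10↦6]  zeros at y ∈ {6}
  x = 4: [0↦6, 1↦1, 2↦7, 3↦2, 4↦8, 5↦3, 6↦9, 7↦4, 8↦10, 9↦5, 10↦0]  zeros at y ∈ {10}
  x = 5: [0↦8, 1↦2, 2↦7, 3↦1, 4↦6, 5↦0, 6↦5, 7↦10, 8↦4, 9↦9, 10↦3]  zeros at y ∈ {5}
  x = 6: [0↦8, 1↦1, 2↦5, 3↦9, 4↦2, 5↦6, 6↦10, 7↦3, 8↦7, 9↦0, 10↦4]  zeros at y ∈ {9}
  x = 7: [0↦6, 1↦9, 2↦1, 3↦4, 4↦7, 5↦10, 6↦2, 7↦5, 8↦8, 9↦0, 10↦3]  zeros at y ∈ {9}
  x = 8: [0↦2, 1↦4, 2↦6, 3↦8, 4↦10, 5↦1, 6↦3, 7↦5, 8↦7, 9↦9, 10↦0]  zeros at y ∈ {10}
  x = 9: [0↦7, 1↦8, 2↦9, 3↦10, 4↦0, 5↦1, 6↦2, 7↦3, 8↦4, 9↦5, 10↦6]  zeros at y ∈ {4}
  x = 10: [0↦10, 1↦10, 2↦10, 3↦10, 4↦10, 5↦10, 6↦10, 7↦10, 8↦10, 9↦10, 10↦10]  zeros at y ∈ ∅
Collecting zeros: affine points = {(0, 0), (1, 5), (2, 6), (3, 6), (4, 10), (5, 5), (6, 9), (7, 9), (8, 10), (9, 4)}.
Total count |C(F_11)_aff| = 10.


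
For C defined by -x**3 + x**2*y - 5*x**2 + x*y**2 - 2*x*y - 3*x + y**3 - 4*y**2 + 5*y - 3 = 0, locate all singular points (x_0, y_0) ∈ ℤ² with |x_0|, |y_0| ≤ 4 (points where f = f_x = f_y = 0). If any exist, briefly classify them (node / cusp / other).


Singular points: {(-1, 2)}; classification: cusp.

Compute partial derivatives:
  f_x = -3*x**2 + 2*x*y - 10*x + y**2 - 2*y - 3.
  f_y = x**2 + 2*x*y - 2*x + 3*y**2 - 8*y + 5.
Scan x_0 ∈ {−4, ..., 4}. For each x_0, f_y(x_0, y) is a polynomial in y; find its integer roots y ∈ {−4, ..., 4}, then test f_x and f at those candidates.
  x = -4: f_y(-4, y) = 3*y**2 - 16*y + 29; no integer root y with |y| ≤ 4.
  x = -3: f_y(-3, y) = 3*y**2 - 14*y + 20; no integer root y with |y| ≤ 4.
  x = -2: f_y(-2, y) = 3*y**2 - 12*y + 13; no integer root y with |y| ≤ 4.
  x = -1: f_y(-1, y) = 3*y**2 - 10*y + 8; vanishes at y ∈ {2}. (-1, 2): f_x = 0, f = 0 — SINGULAR.
  x = 0: f_y(0, y) = 3*y**2 - 8*y + 5; vanishes at y ∈ {1}. (0, 1): f_x = -4 ≠ 0.
  x = 1: f_y(1, y) = 3*y**2 - 6*y + 4; no integer root y with |y| ≤ 4.
  x = 2: f_y(2, y) = 3*y**2 - 4*y + 5; no integer root y with |y| ≤ 4.
  x = 3: f_y(3, y) = 3*y**2 - 2*y + 8; no integer root y with |y| ≤ 4.
  x = 4: f_y(4, y) = 3*y**2 + 13; no integer root y with |y| ≤ 4.
Only singular point on the grid: (-1, 2).
Classify: substitute x = -1 + u, y = 2 + v and expand: f = -u**3 + u**2*v + u*v**2 + v**3 + v**2.
No constant or linear terms (consistent with a singular point). Quadratic part: v**2. Cubic part: -u**3 + u**2*v + u*v**2 + v**3.
The quadratic part v**2 is a perfect square, so there is a single (double) tangent line v = 0, i.e. y = 2. Restricting the cubic part to that line (v = 0) leaves -u**3 ≠ 0, so f is not divisible by v and the branch is v² ≈ u**3 to lowest order — this is a cusp.
Classification: cusp.


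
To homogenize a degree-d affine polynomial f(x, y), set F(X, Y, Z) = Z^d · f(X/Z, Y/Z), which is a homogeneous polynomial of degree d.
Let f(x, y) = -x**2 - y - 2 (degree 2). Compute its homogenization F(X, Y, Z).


F(X, Y, Z) = -X**2 - Y*Z - 2*Z**2

deg(f) = 2.
Substitute x = X/Z, y = Y/Z into f, then multiply by Z^2.
  monomial -1·x^2·y^0 ↦ -1·X^2·Y^0·Z^0.
  monomial -1·x^0·y^1 ↦ -1·X^0·Y^1·Z^1.
  monomial -2·x^0·y^0 ↦ -2·X^0·Y^0·Z^2.
Collecting: F(X, Y, Z) = -X**2 - Y*Z - 2*Z**2.


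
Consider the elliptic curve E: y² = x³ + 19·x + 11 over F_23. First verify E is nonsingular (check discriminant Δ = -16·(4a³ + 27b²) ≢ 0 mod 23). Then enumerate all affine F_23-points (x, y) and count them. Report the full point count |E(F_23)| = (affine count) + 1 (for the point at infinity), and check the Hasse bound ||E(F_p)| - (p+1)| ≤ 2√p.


Affine points = {(1, 10), (1, 13), (3, 7), (3, 16), (4, 6), (4, 17), (5, 1), (5, 22), (7, 2), (7, 21), (8, 10), (8, 13), (12, 9), (12, 14), (14, 10), (14, 13), (16, 8), (16, 15), (17, 7), (17, 16), (19, 3), (19, 20)}; affine count = 22; |E(F_23)| = 23.

Discriminant check: Δ ∝ 4a³ + 27b² = 4·19³ + 27·11² = 4·6859 + 27·121 ≡ 21 (mod 23). Nonzero ⇒ E is nonsingular.
For each x ∈ F_23, compute rhs = x³ + 19·x + 11 mod 23, then count y ∈ F_23 with y² ≡ rhs.
  x = 0: rhs = 11, matching y values: none (0 points).
  x = 1: rhs = 8, matching y values: 10, 13 (2 points).
  x = 2: rhs = 11, matching y values: none (0 points).
  x = 3: rhs = 3, matching y values: 7, 16 (2 points).
  x = 4: rhs = 13, matching y values: 6, 17 (2 points).
  x = 5: rhs = 1, matching y values: 1, 22 (2 points).
  x = 6: rhs = 19, matching y values: none (0 points).
  x = 7: rhs = 4, matching y values: 2, 21 (2 points).
  x = 8: rhs = 8, matching y values: 10, 13 (2 points).
  x = 9: rhs = 14, matching y values: none (0 points).
  x = 10: rhs = 5, matching y values: none (0 points).
  x = 11: rhs = 10, matching y values: none (0 points).
  x = 12: rhs = 12, matching y values: 9, 14 (2 points).
  x = 13: rhs = 17, matching y values: none (0 points).
  x = 14: rhs = 8, matching y values: 10, 13 (2 points).
  x = 15: rhs = 14, matching y values: none (0 points).
  x = 16: rhs = 18, matching y values: 8, 15 (2 points).
  x = 17: rhs = 3, matching y values: 7, 16 (2 points).
  x = 18: rhs = 21, matching y values: none (0 points).
  x = 19: rhs = 9, matching y values: 3, 20 (2 points).
  x = 20: rhs = 19, matching y values: none (0 points).
  x = 21: rhs = 11, matching y values: none (0 points).
  x = 22: rhs = 14, matching y values: none (0 points).
Total affine count: 22.
Full point count |E(F_23)| = 22 + 1 = 23.
Hasse bound: |23 − (23+1)| = |-1| = 1 ≤ 2√23 ≈ 9.5917 ✓.
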